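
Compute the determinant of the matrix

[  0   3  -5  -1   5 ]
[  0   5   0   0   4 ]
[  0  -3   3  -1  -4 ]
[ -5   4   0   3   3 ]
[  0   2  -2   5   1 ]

Expand along column 1 (it has 4 zeros):
  − (-5) · M_41   where M_41 = det([3 -5 -1 5; 5 0 0 4; -3 3 -1 -4; 2 -2 5 1]) = 71
det = (-1)·(-5)·(71) = 355

355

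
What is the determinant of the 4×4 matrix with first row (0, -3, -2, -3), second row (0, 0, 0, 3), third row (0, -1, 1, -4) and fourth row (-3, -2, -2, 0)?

Expand along row 2 (it has 3 zeros):
  + (3) · M_24   where M_24 = det([0 -3 -2; 0 -1 1; -3 -2 -2]) = 15
det = (+1)·(3)·(15) = 45

45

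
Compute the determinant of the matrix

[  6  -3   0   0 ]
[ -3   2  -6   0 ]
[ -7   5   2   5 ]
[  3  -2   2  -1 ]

Expand along row 1 (it has 2 zeros):
  + (6) · M_11   where M_11 = det([2 -6 0; 5 2 5; -2 2 -1]) = 6
  − (-3) · M_12   where M_12 = det([-3 -6 0; -7 2 5; 3 2 -1]) = -12
det = (+1)·(6)·(6) + (-1)·(-3)·(-12) = 0

0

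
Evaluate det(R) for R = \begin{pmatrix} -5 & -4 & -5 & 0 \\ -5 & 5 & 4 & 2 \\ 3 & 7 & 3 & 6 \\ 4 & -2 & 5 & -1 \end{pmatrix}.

Expand along row 1 (it has 1 zero):
  + (-5) · M_11   where M_11 = det([5 4 2; 7 3 6; -2 5 -1]) = -103
  − (-4) · M_12   where M_12 = det([-5 4 2; 3 3 6; 4 5 -1]) = 279
  + (-5) · M_13   where M_13 = det([-5 5 2; 3 7 6; 4 -2 -1]) = 42
det = (+1)·(-5)·(-103) + (-1)·(-4)·(279) + (+1)·(-5)·(42) = 1421

The determinant is 1421.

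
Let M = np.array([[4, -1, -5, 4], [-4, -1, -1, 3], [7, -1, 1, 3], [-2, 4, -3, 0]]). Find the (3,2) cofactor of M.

-106

Delete row 3 and column 2; the remaining 3×3 submatrix is [4 -5 4; -4 -1 3; -2 -3 0].
Its determinant is 106.
The cofactor carries sign (−1)^(3+2) = −1, so C_{3,2} = −(106) = -106.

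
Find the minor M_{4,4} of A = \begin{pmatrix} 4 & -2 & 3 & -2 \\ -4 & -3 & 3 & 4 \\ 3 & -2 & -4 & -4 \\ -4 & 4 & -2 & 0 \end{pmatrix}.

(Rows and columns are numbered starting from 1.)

Delete row 4 and column 4; the remaining 3×3 submatrix is [4 -2 3; -4 -3 3; 3 -2 -4].
Its determinant is 137.

137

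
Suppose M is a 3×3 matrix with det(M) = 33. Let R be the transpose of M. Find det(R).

det(Mᵀ) = det(M).
det(R) = (1)·(33) = 33

33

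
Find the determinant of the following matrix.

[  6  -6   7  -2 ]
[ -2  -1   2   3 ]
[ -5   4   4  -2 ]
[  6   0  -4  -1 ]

Expand along row 4 (it has 1 zero):
  − (6) · M_41   where M_41 = det([-6 7 -2; -1 2 3; 4 4 -2]) = 190
  − (-4) · M_43   where M_43 = det([6 -6 -2; -2 -1 3; -5 4 -2]) = 80
  + (-1) · M_44   where M_44 = det([6 -6 7; -2 -1 2; -5 4 4]) = -151
det = (-1)·(6)·(190) + (-1)·(-4)·(80) + (+1)·(-1)·(-151) = -669

-669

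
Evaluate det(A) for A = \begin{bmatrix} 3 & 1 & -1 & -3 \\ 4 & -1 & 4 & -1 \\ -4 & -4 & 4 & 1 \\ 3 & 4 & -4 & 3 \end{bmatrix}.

Expand along row 1:
  + (3) · M_11   where M_11 = det([-1 4 -1; -4 4 1; 4 -4 3]) = 48
  − (1) · M_12   where M_12 = det([4 4 -1; -4 4 1; 3 -4 3]) = 120
  + (-1) · M_13   where M_13 = det([4 -1 -1; -4 -4 1; 3 4 3]) = -75
  − (-3) · M_14   where M_14 = det([4 -1 4; -4 -4 4; 3 4 -4]) = -12
det = (+1)·(3)·(48) + (-1)·(1)·(120) + (+1)·(-1)·(-75) + (-1)·(-3)·(-12) = 63

The determinant is 63.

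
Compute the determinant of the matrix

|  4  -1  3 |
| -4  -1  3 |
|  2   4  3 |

Expand along column 1:
  + 4 · |-1 3; 4 3| = 4·(-3 − 12) = -60
  − (-4) · |-1 3; 4 3| = −(-4)·(-3 − 12) = -60
  + 2 · |-1 3; -1 3| = 2·(-3 − (-3)) = 0
Sum: (-60) + (-60) + (0) = -120

-120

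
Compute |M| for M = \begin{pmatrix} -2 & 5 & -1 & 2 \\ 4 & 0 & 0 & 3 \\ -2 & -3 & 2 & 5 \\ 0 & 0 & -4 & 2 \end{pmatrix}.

Expand along row 2 (it has 2 zeros):
  − (4) · M_21   where M_21 = det([5 -1 2; -3 2 5; 0 -4 2]) = 138
  + (3) · M_24   where M_24 = det([-2 5 -1; -2 -3 2; 0 0 -4]) = -64
det = (-1)·(4)·(138) + (+1)·(3)·(-64) = -744

det(M) = -744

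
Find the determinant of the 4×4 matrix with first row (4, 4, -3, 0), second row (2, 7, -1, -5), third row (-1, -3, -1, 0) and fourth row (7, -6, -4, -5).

Expand along column 4 (it has 2 zeros):
  + (-5) · M_24   where M_24 = det([4 4 -3; -1 -3 -1; 7 -6 -4]) = -101
  + (-5) · M_44   where M_44 = det([4 4 -3; 2 7 -1; -1 -3 -1]) = -31
det = (+1)·(-5)·(-101) + (+1)·(-5)·(-31) = 660

The determinant is 660.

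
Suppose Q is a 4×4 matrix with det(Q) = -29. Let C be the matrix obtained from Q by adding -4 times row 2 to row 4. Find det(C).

Adding a multiple of one row to another leaves the determinant unchanged.
det(C) = (1)·(-29) = -29

det(C) = -29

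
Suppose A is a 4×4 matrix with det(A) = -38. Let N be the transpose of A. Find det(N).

det(Aᵀ) = det(A).
det(N) = (1)·(-38) = -38

-38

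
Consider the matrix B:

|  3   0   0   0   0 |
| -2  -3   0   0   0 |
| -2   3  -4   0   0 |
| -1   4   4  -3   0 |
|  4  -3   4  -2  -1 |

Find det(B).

B is lower triangular, so det(B) is the product of the diagonal entries:
det = (3) · (-3) · (-4) · (-3) · (-1) = 108

108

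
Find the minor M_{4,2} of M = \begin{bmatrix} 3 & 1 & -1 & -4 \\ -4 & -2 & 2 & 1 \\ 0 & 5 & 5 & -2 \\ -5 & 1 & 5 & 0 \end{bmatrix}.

61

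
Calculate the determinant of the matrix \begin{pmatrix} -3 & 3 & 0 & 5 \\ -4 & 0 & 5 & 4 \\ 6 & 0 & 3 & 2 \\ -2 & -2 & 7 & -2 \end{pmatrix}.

Expand along column 2 (it has 2 zeros):
  − (3) · M_12   where M_12 = det([-4 5 4; 6 3 2; -2 7 -2]) = 312
  + (-2) · M_42   where M_42 = det([-3 0 5; -4 5 4; 6 3 2]) = -204
det = (-1)·(3)·(312) + (+1)·(-2)·(-204) = -528

The determinant is -528.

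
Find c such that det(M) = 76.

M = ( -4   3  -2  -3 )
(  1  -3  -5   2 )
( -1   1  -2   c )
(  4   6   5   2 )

c = 0

Expanding along the row containing c, det(M) is linear in c: det(M) = (171)·c + (76).
Set (171)·c + (76) = 76  ⇒  (171)·c = 0  ⇒  c = 0.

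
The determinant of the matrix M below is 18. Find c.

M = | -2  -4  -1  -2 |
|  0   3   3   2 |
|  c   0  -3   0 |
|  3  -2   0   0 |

Expanding along the row containing c, det(M) is linear in c: det(M) = (-8)·c + (42).
Set (-8)·c + (42) = 18  ⇒  (-8)·c = -24  ⇒  c = 3.

3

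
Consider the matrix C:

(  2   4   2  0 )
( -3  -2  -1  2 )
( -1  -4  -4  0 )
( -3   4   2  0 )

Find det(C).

Expand along column 4 (it has 3 zeros):
  + (2) · M_24   where M_24 = det([2 4 2; -1 -4 -4; -3 4 2]) = 40
det = (+1)·(2)·(40) = 80

det(C) = 80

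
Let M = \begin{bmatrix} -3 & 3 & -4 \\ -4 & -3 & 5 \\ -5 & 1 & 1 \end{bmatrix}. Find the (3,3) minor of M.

21

Delete row 3 and column 3; the remaining 2×2 submatrix is [-3 3; -4 -3].
Its determinant is (-3)·(-3) − 3·(-4) = 21.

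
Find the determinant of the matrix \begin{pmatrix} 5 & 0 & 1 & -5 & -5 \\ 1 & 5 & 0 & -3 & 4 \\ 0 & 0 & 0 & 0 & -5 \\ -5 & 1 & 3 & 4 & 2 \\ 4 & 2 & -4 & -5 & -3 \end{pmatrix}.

Expand along row 3 (it has 4 zeros):
  + (-5) · M_35   where M_35 = det([5 0 1 -5; 1 5 0 -3; -5 1 3 4; 4 2 -4 -5]) = -91
det = (+1)·(-5)·(-91) = 455

The determinant is 455.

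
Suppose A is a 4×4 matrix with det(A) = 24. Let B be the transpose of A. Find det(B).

24

det(Aᵀ) = det(A).
det(B) = (1)·(24) = 24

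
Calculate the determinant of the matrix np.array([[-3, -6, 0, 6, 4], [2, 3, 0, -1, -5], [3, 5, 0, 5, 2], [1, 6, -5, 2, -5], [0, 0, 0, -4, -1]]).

380

Expand along column 3 (it has 4 zeros):
  − (-5) · M_43   where M_43 = det([-3 -6 6 4; 2 3 -1 -5; 3 5 5 2; 0 0 -4 -1]) = 76
det = (-1)·(-5)·(76) = 380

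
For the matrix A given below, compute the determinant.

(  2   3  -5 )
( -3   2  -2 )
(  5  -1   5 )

66

Expand along column 1:
  + 2 · |2 -2; -1 5| = 2·(10 − 2) = 16
  − (-3) · |3 -5; -1 5| = −(-3)·(15 − 5) = 30
  + 5 · |3 -5; 2 -2| = 5·(-6 − (-10)) = 20
Sum: (16) + (30) + (20) = 66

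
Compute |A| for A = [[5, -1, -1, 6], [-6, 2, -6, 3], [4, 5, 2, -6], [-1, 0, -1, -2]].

Expand along row 4 (it has 1 zero):
  − (-1) · M_41   where M_41 = det([-1 -1 6; 2 -6 3; 5 2 -6]) = 147
  − (-1) · M_43   where M_43 = det([5 -1 6; -6 2 3; 4 5 -6]) = -339
  + (-2) · M_44   where M_44 = det([5 -1 -1; -6 2 -6; 4 5 2]) = 220
det = (-1)·(-1)·(147) + (-1)·(-1)·(-339) + (+1)·(-2)·(220) = -632

|A| = -632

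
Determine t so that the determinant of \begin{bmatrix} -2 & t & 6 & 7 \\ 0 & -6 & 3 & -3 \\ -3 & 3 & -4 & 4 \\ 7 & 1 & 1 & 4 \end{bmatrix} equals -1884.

t = 4

Expanding along the row containing t, det(M) is linear in t: det(M) = (-45)·t + (-1704).
Set (-45)·t + (-1704) = -1884  ⇒  (-45)·t = -180  ⇒  t = 4.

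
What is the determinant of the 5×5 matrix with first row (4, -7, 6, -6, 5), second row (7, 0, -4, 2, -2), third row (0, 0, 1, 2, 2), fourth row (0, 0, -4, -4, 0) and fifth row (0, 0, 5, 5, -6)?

-1176

The matrix is block upper-triangular with a 2×2 block and a 3×3 block on the diagonal, so its determinant equals the product of the determinants of the diagonal blocks.
det of the 2×2 block = 49
det of the 3×3 block = -24
det = (49)·(-24) = -1176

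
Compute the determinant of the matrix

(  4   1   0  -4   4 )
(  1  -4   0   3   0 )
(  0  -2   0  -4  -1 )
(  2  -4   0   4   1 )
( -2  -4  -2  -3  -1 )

20

Expand along column 3 (it has 4 zeros):
  + (-2) · M_53   where M_53 = det([4 1 -4 4; 1 -4 3 0; 0 -2 -4 -1; 2 -4 4 1]) = -10
det = (+1)·(-2)·(-10) = 20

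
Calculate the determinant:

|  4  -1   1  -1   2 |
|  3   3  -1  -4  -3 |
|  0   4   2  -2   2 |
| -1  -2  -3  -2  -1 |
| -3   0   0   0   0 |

The determinant is 330.

Expand along row 5 (it has 4 zeros):
  + (-3) · M_51   where M_51 = det([-1 1 -1 2; 3 -1 -4 -3; 4 2 -2 2; -2 -3 -2 -1]) = -110
det = (+1)·(-3)·(-110) = 330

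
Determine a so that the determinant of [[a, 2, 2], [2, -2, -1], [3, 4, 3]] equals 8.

1

Expanding along the row containing a, det(A) is linear in a: det(A) = (-2)·a + (10).
Set (-2)·a + (10) = 8  ⇒  (-2)·a = -2  ⇒  a = 1.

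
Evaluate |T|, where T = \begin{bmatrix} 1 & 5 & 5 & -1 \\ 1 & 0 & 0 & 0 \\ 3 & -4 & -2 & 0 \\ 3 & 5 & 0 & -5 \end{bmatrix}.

|T| = 60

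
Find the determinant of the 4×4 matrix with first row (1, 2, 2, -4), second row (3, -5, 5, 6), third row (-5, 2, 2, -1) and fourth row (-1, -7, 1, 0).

1410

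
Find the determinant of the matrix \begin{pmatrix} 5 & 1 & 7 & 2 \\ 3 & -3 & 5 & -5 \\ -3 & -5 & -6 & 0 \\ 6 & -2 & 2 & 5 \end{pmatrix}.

The determinant is -718.

Expand along row 3 (it has 1 zero):
  + (-3) · M_31   where M_31 = det([1 7 2; -3 5 -5; -2 2 5]) = 218
  − (-5) · M_32   where M_32 = det([5 7 2; 3 5 -5; 6 2 5]) = -188
  + (-6) · M_33   where M_33 = det([5 1 2; 3 -3 -5; 6 -2 5]) = -146
det = (+1)·(-3)·(218) + (-1)·(-5)·(-188) + (+1)·(-6)·(-146) = -718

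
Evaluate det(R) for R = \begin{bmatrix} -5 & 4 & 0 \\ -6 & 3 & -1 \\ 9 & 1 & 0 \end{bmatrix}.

Expand along column 3:
  − (-1) · |-5 4; 9 1| = −(-1)·(-5 − 36) = -41

-41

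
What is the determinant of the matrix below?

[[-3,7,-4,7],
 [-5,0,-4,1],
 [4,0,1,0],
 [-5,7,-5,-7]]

1092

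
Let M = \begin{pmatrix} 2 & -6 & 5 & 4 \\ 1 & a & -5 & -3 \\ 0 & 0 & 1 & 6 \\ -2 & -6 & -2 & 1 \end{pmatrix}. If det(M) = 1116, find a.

a = -9

Expanding along the column containing a, det(M) is linear in a: det(M) = (-26)·a + (882).
Set (-26)·a + (882) = 1116  ⇒  (-26)·a = 234  ⇒  a = -9.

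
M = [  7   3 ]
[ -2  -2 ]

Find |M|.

-8

det(M) = 7·(-2) − 3·(-2) = -14 − (-6) = -8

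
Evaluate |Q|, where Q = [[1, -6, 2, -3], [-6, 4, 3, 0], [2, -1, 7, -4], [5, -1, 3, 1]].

Expand along row 2 (it has 1 zero):
  − (-6) · M_21   where M_21 = det([-6 2 -3; -1 7 -4; -1 3 1]) = -116
  + (4) · M_22   where M_22 = det([1 2 -3; 2 7 -4; 5 3 1]) = 62
  − (3) · M_23   where M_23 = det([1 -6 -3; 2 -1 -4; 5 -1 1]) = 118
det = (-1)·(-6)·(-116) + (+1)·(4)·(62) + (-1)·(3)·(118) = -802

-802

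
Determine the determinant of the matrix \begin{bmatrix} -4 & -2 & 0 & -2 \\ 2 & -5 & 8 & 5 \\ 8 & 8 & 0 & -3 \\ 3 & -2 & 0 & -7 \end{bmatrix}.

The determinant is -1872.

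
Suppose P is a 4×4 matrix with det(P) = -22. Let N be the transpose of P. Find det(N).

The determinant is -22.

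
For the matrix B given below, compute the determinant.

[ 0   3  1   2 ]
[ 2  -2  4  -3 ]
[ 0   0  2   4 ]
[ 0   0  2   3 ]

|B| = 12

B is block upper-triangular with a 2×2 block and a 2×2 block on the diagonal, so its determinant equals the product of the determinants of the diagonal blocks.
det of the 2×2 block = -6
det of the 2×2 block = -2
det = (-6)·(-2) = 12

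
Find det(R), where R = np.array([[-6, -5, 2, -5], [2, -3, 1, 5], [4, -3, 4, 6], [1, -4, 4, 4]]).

The determinant is 111.

Expand along row 1:
  + (-6) · M_11   where M_11 = det([-3 1 5; -3 4 6; -4 4 4]) = 32
  − (-5) · M_12   where M_12 = det([2 1 5; 4 4 6; 1 4 4]) = 34
  + (2) · M_13   where M_13 = det([2 -3 5; 4 -3 6; 1 -4 4]) = -11
  − (-5) · M_14   where M_14 = det([2 -3 1; 4 -3 4; 1 -4 4]) = 31
det = (+1)·(-6)·(32) + (-1)·(-5)·(34) + (+1)·(2)·(-11) + (-1)·(-5)·(31) = 111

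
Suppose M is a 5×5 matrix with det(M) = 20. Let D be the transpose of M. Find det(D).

The determinant is 20.

det(Mᵀ) = det(M).
det(D) = (1)·(20) = 20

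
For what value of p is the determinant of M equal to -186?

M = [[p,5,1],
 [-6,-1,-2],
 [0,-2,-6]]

-9

Expanding along the row containing p, det(M) is linear in p: det(M) = (2)·p + (-168).
Set (2)·p + (-168) = -186  ⇒  (2)·p = -18  ⇒  p = -9.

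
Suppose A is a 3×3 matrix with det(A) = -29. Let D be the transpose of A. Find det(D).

det(Aᵀ) = det(A).
det(D) = (1)·(-29) = -29

|D| = -29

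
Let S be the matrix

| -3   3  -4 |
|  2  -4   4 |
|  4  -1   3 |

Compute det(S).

|S| = -2

Expand along row 1:
  + (-3) · |-4 4; -1 3| = (-3)·(-12 − (-4)) = 24
  − 3 · |2 4; 4 3| = −3·(6 − 16) = 30
  + (-4) · |2 -4; 4 -1| = (-4)·(-2 − (-16)) = -56
Sum: (24) + (30) + (-56) = -2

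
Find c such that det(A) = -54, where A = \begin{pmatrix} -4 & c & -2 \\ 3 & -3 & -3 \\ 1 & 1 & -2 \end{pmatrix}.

Expanding along the row containing c, det(A) is linear in c: det(A) = (3)·c + (-48).
Set (3)·c + (-48) = -54  ⇒  (3)·c = -6  ⇒  c = -2.

c = -2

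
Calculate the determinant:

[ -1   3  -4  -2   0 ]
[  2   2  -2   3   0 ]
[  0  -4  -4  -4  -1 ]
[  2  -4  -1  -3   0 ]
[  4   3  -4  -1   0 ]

303

Expand along column 5 (it has 4 zeros):
  + (-1) · M_35   where M_35 = det([-1 3 -4 -2; 2 2 -2 3; 2 -4 -1 -3; 4 3 -4 -1]) = -303
det = (+1)·(-1)·(-303) = 303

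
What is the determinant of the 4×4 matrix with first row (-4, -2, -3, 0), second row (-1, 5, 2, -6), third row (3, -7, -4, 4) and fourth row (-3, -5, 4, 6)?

Expand along row 1 (it has 1 zero):
  + (-4) · M_11   where M_11 = det([5 2 -6; -7 -4 4; -5 4 6]) = 132
  − (-2) · M_12   where M_12 = det([-1 2 -6; 3 -4 4; -3 4 6]) = -20
  + (-3) · M_13   where M_13 = det([-1 5 -6; 3 -7 4; -3 -5 6]) = 88
det = (+1)·(-4)·(132) + (-1)·(-2)·(-20) + (+1)·(-3)·(88) = -832

The determinant is -832.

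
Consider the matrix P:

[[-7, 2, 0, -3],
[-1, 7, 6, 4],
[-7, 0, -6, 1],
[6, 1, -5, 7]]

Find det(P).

The determinant is -1334.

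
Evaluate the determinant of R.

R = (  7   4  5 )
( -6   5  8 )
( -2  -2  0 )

det(R) = 158

Expand along column 3:
  + 5 · |-6 5; -2 -2| = 5·(12 − (-10)) = 110
  − 8 · |7 4; -2 -2| = −8·(-14 − (-8)) = 48
Sum: (110) + (48) = 158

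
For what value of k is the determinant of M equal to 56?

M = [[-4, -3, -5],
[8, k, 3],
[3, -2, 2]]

k = -3

Expanding along the column containing k, det(M) is linear in k: det(M) = (7)·k + (77).
Set (7)·k + (77) = 56  ⇒  (7)·k = -21  ⇒  k = -3.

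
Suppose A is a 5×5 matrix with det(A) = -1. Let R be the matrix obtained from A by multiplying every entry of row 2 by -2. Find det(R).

The determinant is 2.

Scaling one row by -2 multiplies the determinant by -2.
det(R) = (-2)·(-1) = 2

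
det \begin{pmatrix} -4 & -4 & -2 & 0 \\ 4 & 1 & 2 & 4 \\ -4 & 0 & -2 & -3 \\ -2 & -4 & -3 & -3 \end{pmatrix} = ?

56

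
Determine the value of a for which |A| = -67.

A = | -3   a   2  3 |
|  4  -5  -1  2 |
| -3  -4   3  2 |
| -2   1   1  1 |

a = 6

Expanding along the row containing a, det(A) is linear in a: det(A) = (-11)·a + (-1).
Set (-11)·a + (-1) = -67  ⇒  (-11)·a = -66  ⇒  a = 6.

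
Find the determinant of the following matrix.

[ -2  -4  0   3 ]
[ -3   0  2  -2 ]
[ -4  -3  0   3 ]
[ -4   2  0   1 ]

Expand along column 3 (it has 3 zeros):
  − (2) · M_23   where M_23 = det([-2 -4 3; -4 -3 3; -4 2 1]) = -10
det = (-1)·(2)·(-10) = 20

20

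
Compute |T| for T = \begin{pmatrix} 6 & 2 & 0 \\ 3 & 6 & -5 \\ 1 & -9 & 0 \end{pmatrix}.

The determinant is -280.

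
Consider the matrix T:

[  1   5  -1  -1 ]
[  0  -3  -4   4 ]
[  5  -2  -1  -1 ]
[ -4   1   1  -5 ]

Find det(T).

det(T) = 696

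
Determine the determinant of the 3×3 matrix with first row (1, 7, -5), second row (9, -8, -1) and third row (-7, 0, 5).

Expand along row 3:
  + (-7) · |7 -5; -8 -1| = (-7)·(-7 − 40) = 329
  + 5 · |1 7; 9 -8| = 5·(-8 − 63) = -355
Sum: (329) + (-355) = -26

-26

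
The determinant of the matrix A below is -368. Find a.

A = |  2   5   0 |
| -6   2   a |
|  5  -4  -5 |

Expanding along the row containing a, det(A) is linear in a: det(A) = (33)·a + (-170).
Set (33)·a + (-170) = -368  ⇒  (33)·a = -198  ⇒  a = -6.

-6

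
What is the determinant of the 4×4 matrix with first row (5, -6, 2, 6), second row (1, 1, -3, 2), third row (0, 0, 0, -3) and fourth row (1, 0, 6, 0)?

246

Expand along row 3 (it has 3 zeros):
  − (-3) · M_34   where M_34 = det([5 -6 2; 1 1 -3; 1 0 6]) = 82
det = (-1)·(-3)·(82) = 246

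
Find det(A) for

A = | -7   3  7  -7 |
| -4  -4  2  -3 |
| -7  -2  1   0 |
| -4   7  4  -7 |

Expand along row 3 (it has 1 zero):
  + (-7) · M_31   where M_31 = det([3 7 -7; -4 2 -3; 7 4 -7]) = -139
  − (-2) · M_32   where M_32 = det([-7 7 -7; -4 2 -3; -4 4 -7]) = -42
  + (1) · M_33   where M_33 = det([-7 3 -7; -4 -4 -3; -4 7 -7]) = -83
det = (+1)·(-7)·(-139) + (-1)·(-2)·(-42) + (+1)·(1)·(-83) = 806

|A| = 806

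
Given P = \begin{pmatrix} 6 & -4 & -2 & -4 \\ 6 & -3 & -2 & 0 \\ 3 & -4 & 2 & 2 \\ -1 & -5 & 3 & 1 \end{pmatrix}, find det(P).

|P| = 222

Expand along row 2 (it has 1 zero):
  − (6) · M_21   where M_21 = det([-4 -2 -4; -4 2 2; -5 3 1]) = 36
  + (-3) · M_22   where M_22 = det([6 -2 -4; 3 2 2; -1 3 1]) = -58
  − (-2) · M_23   where M_23 = det([6 -4 -4; 3 -4 2; -1 -5 1]) = 132
det = (-1)·(6)·(36) + (+1)·(-3)·(-58) + (-1)·(-2)·(132) = 222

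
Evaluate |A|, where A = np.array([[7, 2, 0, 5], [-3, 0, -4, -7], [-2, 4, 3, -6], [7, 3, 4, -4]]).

-1596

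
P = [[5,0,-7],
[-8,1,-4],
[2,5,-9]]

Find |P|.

Expand along column 2:
  + 1 · |5 -7; 2 -9| = 1·(-45 − (-14)) = -31
  − 5 · |5 -7; -8 -4| = −5·(-20 − 56) = 380
Sum: (-31) + (380) = 349

349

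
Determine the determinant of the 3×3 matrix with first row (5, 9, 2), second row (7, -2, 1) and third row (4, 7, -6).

Expand along column 1:
  + 5 · |-2 1; 7 -6| = 5·(12 − 7) = 25
  − 7 · |9 2; 7 -6| = −7·(-54 − 14) = 476
  + 4 · |9 2; -2 1| = 4·(9 − (-4)) = 52
Sum: (25) + (476) + (52) = 553

553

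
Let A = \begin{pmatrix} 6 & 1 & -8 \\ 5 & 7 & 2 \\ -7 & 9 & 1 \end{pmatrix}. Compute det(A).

The determinant is -837.

Expand along column 1:
  + 6 · |7 2; 9 1| = 6·(7 − 18) = -66
  − 5 · |1 -8; 9 1| = −5·(1 − (-72)) = -365
  + (-7) · |1 -8; 7 2| = (-7)·(2 − (-56)) = -406
Sum: (-66) + (-365) + (-406) = -837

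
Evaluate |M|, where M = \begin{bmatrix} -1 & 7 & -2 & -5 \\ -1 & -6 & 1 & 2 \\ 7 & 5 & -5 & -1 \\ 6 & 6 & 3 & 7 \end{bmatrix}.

Expand along row 1:
  + (-1) · M_11   where M_11 = det([-6 1 2; 5 -5 -1; 6 3 7]) = 241
  − (7) · M_12   where M_12 = det([-1 1 2; 7 -5 -1; 6 3 7]) = 79
  + (-2) · M_13   where M_13 = det([-1 -6 2; 7 5 -1; 6 6 7]) = 313
  − (-5) · M_14   where M_14 = det([-1 -6 1; 7 5 -5; 6 6 3]) = 273
det = (+1)·(-1)·(241) + (-1)·(7)·(79) + (+1)·(-2)·(313) + (-1)·(-5)·(273) = -55

|M| = -55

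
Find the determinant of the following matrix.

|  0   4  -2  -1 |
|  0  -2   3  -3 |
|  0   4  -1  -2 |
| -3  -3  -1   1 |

Expand along column 1 (it has 3 zeros):
  − (-3) · M_41   where M_41 = det([4 -2 -1; -2 3 -3; 4 -1 -2]) = 6
det = (-1)·(-3)·(6) = 18

18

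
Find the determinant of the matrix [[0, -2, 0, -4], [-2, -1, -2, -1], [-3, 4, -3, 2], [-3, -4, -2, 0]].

Expand along row 1 (it has 2 zeros):
  − (-2) · M_12   where M_12 = det([-2 -2 -1; -3 -3 2; -3 -2 0]) = 7
  − (-4) · M_14   where M_14 = det([-2 -1 -2; -3 4 -3; -3 -4 -2]) = -11
det = (-1)·(-2)·(7) + (-1)·(-4)·(-11) = -30

The determinant is -30.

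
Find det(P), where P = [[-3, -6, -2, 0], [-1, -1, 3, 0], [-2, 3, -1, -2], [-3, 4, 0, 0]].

|P| = 208

Expand along column 4 (it has 3 zeros):
  − (-2) · M_34   where M_34 = det([-3 -6 -2; -1 -1 3; -3 4 0]) = 104
det = (-1)·(-2)·(104) = 208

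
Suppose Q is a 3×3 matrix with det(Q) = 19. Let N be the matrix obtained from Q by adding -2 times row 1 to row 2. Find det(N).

19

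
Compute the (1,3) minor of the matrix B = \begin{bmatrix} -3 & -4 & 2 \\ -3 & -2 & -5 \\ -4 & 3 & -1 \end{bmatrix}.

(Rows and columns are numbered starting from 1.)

Delete row 1 and column 3; the remaining 2×2 submatrix is [-3 -2; -4 3].
Its determinant is (-3)·3 − (-2)·(-4) = -17.

-17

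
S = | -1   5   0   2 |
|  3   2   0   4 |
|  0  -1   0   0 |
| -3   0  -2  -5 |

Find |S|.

|S| = -20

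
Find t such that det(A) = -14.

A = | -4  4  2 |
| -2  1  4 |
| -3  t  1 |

t = 2

Expanding along the row containing t, det(A) is linear in t: det(A) = (12)·t + (-38).
Set (12)·t + (-38) = -14  ⇒  (12)·t = 24  ⇒  t = 2.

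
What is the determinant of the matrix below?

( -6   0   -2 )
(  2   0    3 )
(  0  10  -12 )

The determinant is 140.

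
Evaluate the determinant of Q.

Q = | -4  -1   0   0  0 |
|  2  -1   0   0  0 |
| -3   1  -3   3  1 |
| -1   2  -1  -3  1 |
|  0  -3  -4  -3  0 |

Q is block lower-triangular with a 2×2 block and a 3×3 block on the diagonal, so its determinant equals the product of the determinants of the diagonal blocks.
det of the 2×2 block = 6
det of the 3×3 block = -30
det = (6)·(-30) = -180

det(Q) = -180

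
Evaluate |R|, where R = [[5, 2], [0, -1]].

det(R) = 5·(-1) − 2·0 = -5 − 0 = -5

-5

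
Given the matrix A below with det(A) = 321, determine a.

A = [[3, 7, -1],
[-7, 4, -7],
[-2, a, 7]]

Expanding along the column containing a, det(A) is linear in a: det(A) = (28)·a + (517).
Set (28)·a + (517) = 321  ⇒  (28)·a = -196  ⇒  a = -7.

a = -7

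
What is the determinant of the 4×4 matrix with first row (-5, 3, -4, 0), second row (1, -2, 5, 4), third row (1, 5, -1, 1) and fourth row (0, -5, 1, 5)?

Expand along row 1 (it has 1 zero):
  + (-5) · M_11   where M_11 = det([-2 5 4; 5 -1 1; -5 1 5]) = -138
  − (3) · M_12   where M_12 = det([1 5 4; 1 -1 1; 0 1 5]) = -27
  + (-4) · M_13   where M_13 = det([1 -2 4; 1 5 1; 0 -5 5]) = 20
det = (+1)·(-5)·(-138) + (-1)·(3)·(-27) + (+1)·(-4)·(20) = 691

The determinant is 691.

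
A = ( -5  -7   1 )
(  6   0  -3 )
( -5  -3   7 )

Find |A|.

Expand along row 2:
  − 6 · |-7 1; -3 7| = −6·(-49 − (-3)) = 276
  − (-3) · |-5 -7; -5 -3| = −(-3)·(15 − 35) = -60
Sum: (276) + (-60) = 216

216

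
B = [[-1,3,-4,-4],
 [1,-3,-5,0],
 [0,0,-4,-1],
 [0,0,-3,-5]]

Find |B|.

B is block upper-triangular with a 2×2 block and a 2×2 block on the diagonal, so its determinant equals the product of the determinants of the diagonal blocks.
det of the 2×2 block = 0
det of the 2×2 block = 17
det = (0)·(17) = 0

|B| = 0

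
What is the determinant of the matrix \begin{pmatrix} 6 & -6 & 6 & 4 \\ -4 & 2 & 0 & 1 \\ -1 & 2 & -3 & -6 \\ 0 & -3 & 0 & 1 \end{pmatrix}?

The determinant is 252.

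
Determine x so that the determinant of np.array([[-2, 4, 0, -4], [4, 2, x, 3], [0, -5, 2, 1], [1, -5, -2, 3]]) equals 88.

Expanding along the column containing x, det(M) is linear in x: det(M) = (-4)·x + (80).
Set (-4)·x + (80) = 88  ⇒  (-4)·x = 8  ⇒  x = -2.

x = -2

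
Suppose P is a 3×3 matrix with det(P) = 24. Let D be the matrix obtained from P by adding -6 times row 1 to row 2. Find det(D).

24

Adding a multiple of one row to another leaves the determinant unchanged.
det(D) = (1)·(24) = 24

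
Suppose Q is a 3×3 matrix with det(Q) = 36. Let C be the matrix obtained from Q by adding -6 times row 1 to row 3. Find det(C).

36

Adding a multiple of one row to another leaves the determinant unchanged.
det(C) = (1)·(36) = 36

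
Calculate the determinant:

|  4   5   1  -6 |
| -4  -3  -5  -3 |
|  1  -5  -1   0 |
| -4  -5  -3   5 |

-316

Expand along row 3 (it has 1 zero):
  + (1) · M_31   where M_31 = det([5 1 -6; -3 -5 -3; -5 -3 5]) = -44
  − (-5) · M_32   where M_32 = det([4 1 -6; -4 -5 -3; -4 -3 5]) = -56
  + (-1) · M_33   where M_33 = det([4 5 -6; -4 -3 -3; -4 -5 5]) = -8
det = (+1)·(1)·(-44) + (-1)·(-5)·(-56) + (+1)·(-1)·(-8) = -316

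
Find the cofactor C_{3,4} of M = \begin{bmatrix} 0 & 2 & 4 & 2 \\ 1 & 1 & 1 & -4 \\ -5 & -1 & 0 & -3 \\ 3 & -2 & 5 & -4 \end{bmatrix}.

Delete row 3 and column 4; the remaining 3×3 submatrix is [0 2 4; 1 1 1; 3 -2 5].
Its determinant is -24.
The cofactor carries sign (−1)^(3+4) = −1, so C_{3,4} = −(-24) = 24.

24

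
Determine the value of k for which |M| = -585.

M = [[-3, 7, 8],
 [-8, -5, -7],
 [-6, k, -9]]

k = 0

Expanding along the column containing k, det(M) is linear in k: det(M) = (-85)·k + (-585).
Set (-85)·k + (-585) = -585  ⇒  (-85)·k = 0  ⇒  k = 0.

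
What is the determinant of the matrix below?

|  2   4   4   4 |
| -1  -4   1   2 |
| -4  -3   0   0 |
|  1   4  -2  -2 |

-72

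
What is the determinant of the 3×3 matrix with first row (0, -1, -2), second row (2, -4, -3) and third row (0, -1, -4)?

-4

Expand along column 1:
  − 2 · |-1 -2; -1 -4| = −2·(4 − 2) = -4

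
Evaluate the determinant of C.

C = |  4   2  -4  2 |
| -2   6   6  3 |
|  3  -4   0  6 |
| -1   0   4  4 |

det(C) = 144

Expand along row 3 (it has 1 zero):
  + (3) · M_31   where M_31 = det([2 -4 2; 6 6 3; 0 4 4]) = 168
  − (-4) · M_32   where M_32 = det([4 -4 2; -2 6 3; -1 4 4]) = 24
  − (6) · M_34   where M_34 = det([4 2 -4; -2 6 6; -1 0 4]) = 76
det = (+1)·(3)·(168) + (-1)·(-4)·(24) + (-1)·(6)·(76) = 144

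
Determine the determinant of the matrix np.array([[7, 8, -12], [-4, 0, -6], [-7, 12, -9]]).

1128

Expand along column 2:
  − 8 · |-4 -6; -7 -9| = −8·(36 − 42) = 48
  − 12 · |7 -12; -4 -6| = −12·(-42 − 48) = 1080
Sum: (48) + (1080) = 1128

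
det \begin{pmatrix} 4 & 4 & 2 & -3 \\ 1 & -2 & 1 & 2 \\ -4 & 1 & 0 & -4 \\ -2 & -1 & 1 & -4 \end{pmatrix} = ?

93

Expand along row 3 (it has 1 zero):
  + (-4) · M_31   where M_31 = det([4 2 -3; -2 1 2; -1 1 -4]) = -41
  − (1) · M_32   where M_32 = det([4 2 -3; 1 1 2; -2 1 -4]) = -33
  − (-4) · M_34   where M_34 = det([4 4 2; 1 -2 1; -2 -1 1]) = -26
det = (+1)·(-4)·(-41) + (-1)·(1)·(-33) + (-1)·(-4)·(-26) = 93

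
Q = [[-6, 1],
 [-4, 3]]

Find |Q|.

det(Q) = (-6)·3 − 1·(-4) = -18 − (-4) = -14

det(Q) = -14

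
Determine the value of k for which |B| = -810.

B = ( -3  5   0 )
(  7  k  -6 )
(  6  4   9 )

Expanding along the row containing k, det(B) is linear in k: det(B) = (-27)·k + (-567).
Set (-27)·k + (-567) = -810  ⇒  (-27)·k = -243  ⇒  k = 9.

9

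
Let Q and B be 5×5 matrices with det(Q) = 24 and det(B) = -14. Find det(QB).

-336

det(QB) = det(Q)·det(B) = (24)·(-14) = -336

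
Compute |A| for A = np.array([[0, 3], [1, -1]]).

det(A) = 0·(-1) − 3·1 = 0 − 3 = -3

|A| = -3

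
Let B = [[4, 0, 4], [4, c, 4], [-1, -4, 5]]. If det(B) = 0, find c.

Expanding along the column containing c, det(B) is linear in c: det(B) = (24)·c + (0).
Set (24)·c + (0) = 0  ⇒  (24)·c = 0  ⇒  c = 0.

c = 0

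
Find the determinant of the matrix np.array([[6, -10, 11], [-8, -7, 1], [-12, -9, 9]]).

The determinant is -1056.

Expand along row 1:
  + 6 · |-7 1; -9 9| = 6·(-63 − (-9)) = -324
  − (-10) · |-8 1; -12 9| = −(-10)·(-72 − (-12)) = -600
  + 11 · |-8 -7; -12 -9| = 11·(72 − 84) = -132
Sum: (-324) + (-600) + (-132) = -1056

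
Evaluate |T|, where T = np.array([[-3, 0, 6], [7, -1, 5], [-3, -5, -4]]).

-315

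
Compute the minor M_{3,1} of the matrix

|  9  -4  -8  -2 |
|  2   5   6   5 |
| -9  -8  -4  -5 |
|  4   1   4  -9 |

Delete row 3 and column 1; the remaining 3×3 submatrix is [-4 -8 -2; 5 6 5; 1 4 -9].
Its determinant is -132.

The minor is -132.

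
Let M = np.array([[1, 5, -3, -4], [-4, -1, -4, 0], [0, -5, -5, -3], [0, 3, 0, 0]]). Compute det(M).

-96

Expand along row 4 (it has 3 zeros):
  + (3) · M_42   where M_42 = det([1 -3 -4; -4 -4 0; 0 -5 -3]) = -32
det = (+1)·(3)·(-32) = -96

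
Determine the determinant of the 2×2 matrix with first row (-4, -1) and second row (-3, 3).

-15

det = (-4)·3 − (-1)·(-3) = -12 − 3 = -15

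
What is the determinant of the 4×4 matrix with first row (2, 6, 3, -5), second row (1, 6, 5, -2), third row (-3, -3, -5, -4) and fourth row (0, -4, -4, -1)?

Expand along row 4 (it has 1 zero):
  + (-4) · M_42   where M_42 = det([2 3 -5; 1 5 -2; -3 -5 -4]) = -80
  − (-4) · M_43   where M_43 = det([2 6 -5; 1 6 -2; -3 -3 -4]) = -75
  + (-1) · M_44   where M_44 = det([2 6 3; 1 6 5; -3 -3 -5]) = -45
det = (+1)·(-4)·(-80) + (-1)·(-4)·(-75) + (+1)·(-1)·(-45) = 65

The determinant is 65.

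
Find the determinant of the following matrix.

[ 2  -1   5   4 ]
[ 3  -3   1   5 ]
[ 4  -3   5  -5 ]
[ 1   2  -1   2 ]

Expand along row 1:
  + (2) · M_11   where M_11 = det([-3 1 5; -3 5 -5; 2 -1 2]) = -54
  − (-1) · M_12   where M_12 = det([3 1 5; 4 5 -5; 1 -1 2]) = -43
  + (5) · M_13   where M_13 = det([3 -3 5; 4 -3 -5; 1 2 2]) = 106
  − (4) · M_14   where M_14 = det([3 -3 1; 4 -3 5; 1 2 -1]) = -37
det = (+1)·(2)·(-54) + (-1)·(-1)·(-43) + (+1)·(5)·(106) + (-1)·(4)·(-37) = 527

527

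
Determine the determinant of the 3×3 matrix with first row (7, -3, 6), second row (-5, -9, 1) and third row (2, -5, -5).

Expand along row 1:
  + 7 · |-9 1; -5 -5| = 7·(45 − (-5)) = 350
  − (-3) · |-5 1; 2 -5| = −(-3)·(25 − 2) = 69
  + 6 · |-5 -9; 2 -5| = 6·(25 − (-18)) = 258
Sum: (350) + (69) + (258) = 677

The determinant is 677.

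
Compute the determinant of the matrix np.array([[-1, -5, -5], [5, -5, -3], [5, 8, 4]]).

-154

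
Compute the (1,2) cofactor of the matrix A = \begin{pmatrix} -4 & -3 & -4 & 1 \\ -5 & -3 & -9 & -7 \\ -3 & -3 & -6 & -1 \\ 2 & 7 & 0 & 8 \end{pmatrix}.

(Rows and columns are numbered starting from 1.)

Delete row 1 and column 2; the remaining 3×3 submatrix is [-5 -9 -7; -3 -6 -1; 2 0 8].
Its determinant is -42.
The cofactor carries sign (−1)^(1+2) = −1, so C_{1,2} = −(-42) = 42.

42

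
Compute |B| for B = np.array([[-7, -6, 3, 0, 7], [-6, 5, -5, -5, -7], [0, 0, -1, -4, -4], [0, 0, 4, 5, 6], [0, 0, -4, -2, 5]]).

B is block upper-triangular with a 2×2 block and a 3×3 block on the diagonal, so its determinant equals the product of the determinants of the diagonal blocks.
det of the 2×2 block = -71
det of the 3×3 block = 91
det = (-71)·(91) = -6461

-6461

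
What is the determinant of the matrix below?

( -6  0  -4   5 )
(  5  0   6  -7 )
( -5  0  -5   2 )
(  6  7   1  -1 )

441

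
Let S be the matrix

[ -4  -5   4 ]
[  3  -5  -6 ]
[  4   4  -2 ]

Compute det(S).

Expand along row 1:
  + (-4) · |-5 -6; 4 -2| = (-4)·(10 − (-24)) = -136
  − (-5) · |3 -6; 4 -2| = −(-5)·(-6 − (-24)) = 90
  + 4 · |3 -5; 4 4| = 4·(12 − (-20)) = 128
Sum: (-136) + (90) + (128) = 82

The determinant is 82.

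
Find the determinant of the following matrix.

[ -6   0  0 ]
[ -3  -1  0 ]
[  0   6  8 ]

The determinant is 48.

The matrix is lower triangular, so the determinant is the product of the diagonal entries:
det = (-6) · (-1) · (8) = 48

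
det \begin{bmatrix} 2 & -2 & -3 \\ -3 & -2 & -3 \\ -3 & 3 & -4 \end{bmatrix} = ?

85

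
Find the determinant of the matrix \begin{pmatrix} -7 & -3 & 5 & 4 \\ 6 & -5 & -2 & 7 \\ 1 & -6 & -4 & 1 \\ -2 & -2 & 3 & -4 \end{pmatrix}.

2334

Expand along row 1:
  + (-7) · M_11   where M_11 = det([-5 -2 7; -6 -4 1; -2 3 -4]) = -195
  − (-3) · M_12   where M_12 = det([6 -2 7; 1 -4 1; -2 3 -4]) = 39
  + (5) · M_13   where M_13 = det([6 -5 7; 1 -6 1; -2 -2 -4]) = 48
  − (4) · M_14   where M_14 = det([6 -5 -2; 1 -6 -4; -2 -2 3]) = -153
det = (+1)·(-7)·(-195) + (-1)·(-3)·(39) + (+1)·(5)·(48) + (-1)·(4)·(-153) = 2334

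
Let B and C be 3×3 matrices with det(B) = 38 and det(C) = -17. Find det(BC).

det(BC) = det(B)·det(C) = (38)·(-17) = -646

|BC| = -646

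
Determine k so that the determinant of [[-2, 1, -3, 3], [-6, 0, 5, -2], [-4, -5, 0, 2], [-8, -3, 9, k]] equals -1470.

5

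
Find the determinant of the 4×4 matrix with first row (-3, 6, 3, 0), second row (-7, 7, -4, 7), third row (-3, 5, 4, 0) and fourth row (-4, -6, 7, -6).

-555

Expand along column 4 (it has 2 zeros):
  + (7) · M_24   where M_24 = det([-3 6 3; -3 5 4; -4 -6 7]) = -33
  + (-6) · M_44   where M_44 = det([-3 6 3; -7 7 -4; -3 5 4]) = 54
det = (+1)·(7)·(-33) + (+1)·(-6)·(54) = -555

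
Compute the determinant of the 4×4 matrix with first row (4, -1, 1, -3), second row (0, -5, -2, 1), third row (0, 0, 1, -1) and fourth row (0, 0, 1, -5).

The determinant is 80.

The matrix is block upper-triangular with a 2×2 block and a 2×2 block on the diagonal, so its determinant equals the product of the determinants of the diagonal blocks.
det of the 2×2 block = -20
det of the 2×2 block = -4
det = (-20)·(-4) = 80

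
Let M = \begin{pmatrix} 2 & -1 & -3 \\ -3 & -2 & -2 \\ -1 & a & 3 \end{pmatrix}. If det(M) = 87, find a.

a = 8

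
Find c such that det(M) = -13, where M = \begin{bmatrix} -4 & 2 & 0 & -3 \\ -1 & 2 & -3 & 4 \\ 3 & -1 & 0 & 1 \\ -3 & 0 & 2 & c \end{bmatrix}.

Expanding along the row containing c, det(M) is linear in c: det(M) = (-6)·c + (-25).
Set (-6)·c + (-25) = -13  ⇒  (-6)·c = 12  ⇒  c = -2.

c = -2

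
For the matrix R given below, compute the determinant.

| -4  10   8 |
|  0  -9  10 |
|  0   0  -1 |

R is upper triangular, so det(R) is the product of the diagonal entries:
det = (-4) · (-9) · (-1) = -36

|R| = -36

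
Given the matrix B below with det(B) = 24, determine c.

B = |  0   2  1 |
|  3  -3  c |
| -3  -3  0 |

c = -7

Expanding along the row containing c, det(B) is linear in c: det(B) = (-6)·c + (-18).
Set (-6)·c + (-18) = 24  ⇒  (-6)·c = 42  ⇒  c = -7.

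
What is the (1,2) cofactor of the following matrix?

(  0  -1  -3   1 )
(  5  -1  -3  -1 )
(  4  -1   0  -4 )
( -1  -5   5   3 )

Delete row 1 and column 2; the remaining 3×3 submatrix is [5 -3 -1; 4 0 -4; -1 5 3].
Its determinant is 104.
The cofactor carries sign (−1)^(1+2) = −1, so C_{1,2} = −(104) = -104.

-104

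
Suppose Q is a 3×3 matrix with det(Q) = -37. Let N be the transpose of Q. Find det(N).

-37

det(Qᵀ) = det(Q).
det(N) = (1)·(-37) = -37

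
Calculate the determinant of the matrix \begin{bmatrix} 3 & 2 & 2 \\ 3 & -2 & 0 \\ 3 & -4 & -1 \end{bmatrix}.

0

Expand along row 2:
  − 3 · |2 2; -4 -1| = −3·(-2 − (-8)) = -18
  + (-2) · |3 2; 3 -1| = (-2)·(-3 − 6) = 18
Sum: (-18) + (18) = 0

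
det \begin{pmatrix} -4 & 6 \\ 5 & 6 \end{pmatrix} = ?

-54

det = (-4)·6 − 6·5 = -24 − 30 = -54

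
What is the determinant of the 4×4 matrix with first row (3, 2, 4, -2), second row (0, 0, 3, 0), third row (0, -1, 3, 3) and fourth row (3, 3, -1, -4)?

Expand along row 2 (it has 3 zeros):
  − (3) · M_23   where M_23 = det([3 2 -2; 0 -1 3; 3 3 -4]) = -3
det = (-1)·(3)·(-3) = 9

9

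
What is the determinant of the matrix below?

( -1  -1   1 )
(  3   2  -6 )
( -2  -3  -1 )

The determinant is 0.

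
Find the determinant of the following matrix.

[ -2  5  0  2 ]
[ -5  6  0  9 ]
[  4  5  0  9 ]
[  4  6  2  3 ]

Expand along column 3 (it has 3 zeros):
  − (2) · M_43   where M_43 = det([-2 5 2; -5 6 9; 4 5 9]) = 289
det = (-1)·(2)·(289) = -578

-578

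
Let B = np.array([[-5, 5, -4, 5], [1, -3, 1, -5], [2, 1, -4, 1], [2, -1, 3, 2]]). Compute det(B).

|B| = -61

Expand along row 1:
  + (-5) · M_11   where M_11 = det([-3 1 -5; 1 -4 1; -1 3 2]) = 35
  − (5) · M_12   where M_12 = det([1 1 -5; 2 -4 1; 2 3 2]) = -83
  + (-4) · M_13   where M_13 = det([1 -3 -5; 2 1 1; 2 -1 2]) = 29
  − (5) · M_14   where M_14 = det([1 -3 1; 2 1 -4; 2 -1 3]) = 37
det = (+1)·(-5)·(35) + (-1)·(5)·(-83) + (+1)·(-4)·(29) + (-1)·(5)·(37) = -61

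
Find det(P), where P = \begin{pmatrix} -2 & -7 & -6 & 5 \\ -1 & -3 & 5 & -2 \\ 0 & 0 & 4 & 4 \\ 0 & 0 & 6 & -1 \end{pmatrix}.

det(P) = 28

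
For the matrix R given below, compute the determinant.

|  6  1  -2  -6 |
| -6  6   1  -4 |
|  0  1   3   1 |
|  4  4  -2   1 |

1308

Expand along row 3 (it has 1 zero):
  − (1) · M_32   where M_32 = det([6 -2 -6; -6 1 -4; 4 -2 1]) = -70
  + (3) · M_33   where M_33 = det([6 1 -6; -6 6 -4; 4 4 1]) = 410
  − (1) · M_34   where M_34 = det([6 1 -2; -6 6 1; 4 4 -2]) = -8
det = (-1)·(1)·(-70) + (+1)·(3)·(410) + (-1)·(1)·(-8) = 1308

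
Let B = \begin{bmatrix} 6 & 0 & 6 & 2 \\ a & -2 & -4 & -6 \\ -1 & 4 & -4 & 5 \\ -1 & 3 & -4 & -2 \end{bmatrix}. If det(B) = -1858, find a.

9

Expanding along the column containing a, det(B) is linear in a: det(B) = (-130)·a + (-688).
Set (-130)·a + (-688) = -1858  ⇒  (-130)·a = -1170  ⇒  a = 9.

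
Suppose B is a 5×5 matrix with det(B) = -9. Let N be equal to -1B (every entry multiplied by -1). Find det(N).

|N| = 9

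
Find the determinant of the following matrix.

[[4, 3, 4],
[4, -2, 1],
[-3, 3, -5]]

Expand along row 1:
  + 4 · |-2 1; 3 -5| = 4·(10 − 3) = 28
  − 3 · |4 1; -3 -5| = −3·(-20 − (-3)) = 51
  + 4 · |4 -2; -3 3| = 4·(12 − 6) = 24
Sum: (28) + (51) + (24) = 103

103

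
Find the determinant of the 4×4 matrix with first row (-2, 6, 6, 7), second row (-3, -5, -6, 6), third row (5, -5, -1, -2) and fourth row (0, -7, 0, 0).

Expand along row 4 (it has 3 zeros):
  + (-7) · M_42   where M_42 = det([-2 6 7; -3 -6 6; 5 -1 -2]) = 339
det = (+1)·(-7)·(339) = -2373

-2373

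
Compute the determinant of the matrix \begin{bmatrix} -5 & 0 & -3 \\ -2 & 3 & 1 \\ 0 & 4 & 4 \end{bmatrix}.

-16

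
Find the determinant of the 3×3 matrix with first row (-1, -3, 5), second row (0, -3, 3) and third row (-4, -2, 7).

The determinant is -9.

Expand along column 1:
  + (-1) · |-3 3; -2 7| = (-1)·(-21 − (-6)) = 15
  + (-4) · |-3 5; -3 3| = (-4)·(-9 − (-15)) = -24
Sum: (15) + (-24) = -9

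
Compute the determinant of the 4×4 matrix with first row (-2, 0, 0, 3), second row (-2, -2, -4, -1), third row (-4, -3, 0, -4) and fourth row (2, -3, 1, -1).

304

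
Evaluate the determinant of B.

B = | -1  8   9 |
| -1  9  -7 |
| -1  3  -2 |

Expand along row 1:
  + (-1) · |9 -7; 3 -2| = (-1)·(-18 − (-21)) = -3
  − 8 · |-1 -7; -1 -2| = −8·(2 − 7) = 40
  + 9 · |-1 9; -1 3| = 9·(-3 − (-9)) = 54
Sum: (-3) + (40) + (54) = 91

|B| = 91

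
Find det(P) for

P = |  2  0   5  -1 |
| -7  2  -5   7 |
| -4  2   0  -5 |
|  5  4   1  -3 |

Expand along row 1 (it has 1 zero):
  + (2) · M_11   where M_11 = det([2 -5 7; 2 0 -5; 4 1 -3]) = 94
  + (5) · M_13   where M_13 = det([-7 2 7; -4 2 -5; 5 4 -3]) = -354
  − (-1) · M_14   where M_14 = det([-7 2 -5; -4 2 0; 5 4 1]) = 124
det = (+1)·(2)·(94) + (+1)·(5)·(-354) + (-1)·(-1)·(124) = -1458

|P| = -1458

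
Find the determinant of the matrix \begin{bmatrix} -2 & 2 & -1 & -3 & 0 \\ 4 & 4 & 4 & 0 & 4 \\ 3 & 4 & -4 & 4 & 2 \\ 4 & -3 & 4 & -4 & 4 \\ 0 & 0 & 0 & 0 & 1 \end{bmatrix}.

The determinant is -940.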